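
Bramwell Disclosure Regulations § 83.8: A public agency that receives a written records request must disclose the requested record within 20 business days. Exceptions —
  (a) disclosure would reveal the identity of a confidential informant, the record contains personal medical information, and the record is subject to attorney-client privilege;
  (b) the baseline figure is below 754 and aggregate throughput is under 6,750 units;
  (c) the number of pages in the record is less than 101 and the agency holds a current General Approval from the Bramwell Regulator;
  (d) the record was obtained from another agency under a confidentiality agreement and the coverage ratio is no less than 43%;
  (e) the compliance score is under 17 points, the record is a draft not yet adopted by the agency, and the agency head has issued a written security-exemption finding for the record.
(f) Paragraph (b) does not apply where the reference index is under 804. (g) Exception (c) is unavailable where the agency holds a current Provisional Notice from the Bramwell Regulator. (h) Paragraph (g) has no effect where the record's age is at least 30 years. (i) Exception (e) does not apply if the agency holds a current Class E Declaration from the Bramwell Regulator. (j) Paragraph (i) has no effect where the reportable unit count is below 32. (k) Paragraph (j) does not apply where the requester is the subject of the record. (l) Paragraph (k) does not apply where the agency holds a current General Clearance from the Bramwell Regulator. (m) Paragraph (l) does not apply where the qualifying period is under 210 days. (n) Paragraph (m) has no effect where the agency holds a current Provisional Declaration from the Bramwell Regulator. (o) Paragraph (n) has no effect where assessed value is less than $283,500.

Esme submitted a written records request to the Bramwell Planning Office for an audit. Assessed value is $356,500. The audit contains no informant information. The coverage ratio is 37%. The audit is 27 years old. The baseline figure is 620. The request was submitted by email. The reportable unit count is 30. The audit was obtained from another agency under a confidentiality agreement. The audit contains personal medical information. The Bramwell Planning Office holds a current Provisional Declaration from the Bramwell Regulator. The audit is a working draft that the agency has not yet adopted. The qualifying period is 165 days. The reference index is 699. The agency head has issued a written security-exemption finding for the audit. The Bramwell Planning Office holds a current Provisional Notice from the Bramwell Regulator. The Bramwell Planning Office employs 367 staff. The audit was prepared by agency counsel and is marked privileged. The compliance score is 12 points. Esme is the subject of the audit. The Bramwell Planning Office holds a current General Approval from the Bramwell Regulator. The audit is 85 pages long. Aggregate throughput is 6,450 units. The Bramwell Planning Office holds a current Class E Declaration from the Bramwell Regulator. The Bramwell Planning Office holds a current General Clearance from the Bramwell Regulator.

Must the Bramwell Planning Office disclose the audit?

No — exception (e) applies; the Bramwell Planning Office is not required to disclose the audit.

Exception (a) fails — the audit contains no informant information.
Exception (b) is satisfied on its face — the baseline figure is 620, below the 754 limit; aggregate throughput is 6,450 units, under the 6,750 units limit. But: (f) is triggered — the reference index is 699, under the 804 limit. So (b) is unavailable.
Exception (c)'s conditions are all satisfied: the number of pages in the record is 85, less than the 101 limit; a current General Approval is held. But applying paragraphs (g)–(h): (g) operates — a current Provisional Notice is held. (h), which would lift (g), is not triggered — the record's age is 27 years, short of 30 years. Exception (c) does not apply.
Exception (d) fails — the coverage ratio is 37%, short of 43%.
Exception (e)'s conditions are all satisfied: the compliance score is 12 points, under the 17 points limit; the audit is an unadopted draft; a written security-exemption finding has been issued. Considering the limiting provisions: (i) is triggered (a current Class E Declaration is held), but is set aside by (j): (j) operates against (i): the reportable unit count is 30, below the 32 limit. (k) is triggered (Esme is the subject of the audit), but is displaced by (l): (l) operates against (k): a current General Clearance is held. (m) would limit (l) — the qualifying period is 165 days, under the 210 days limit — but (n) sets (m) aside: (n) operates against (m): a current Provisional Declaration is held. (o), which would lift (n), is not engaged — assessed value is $356,500, not less than $283,500. Exception (e) stands.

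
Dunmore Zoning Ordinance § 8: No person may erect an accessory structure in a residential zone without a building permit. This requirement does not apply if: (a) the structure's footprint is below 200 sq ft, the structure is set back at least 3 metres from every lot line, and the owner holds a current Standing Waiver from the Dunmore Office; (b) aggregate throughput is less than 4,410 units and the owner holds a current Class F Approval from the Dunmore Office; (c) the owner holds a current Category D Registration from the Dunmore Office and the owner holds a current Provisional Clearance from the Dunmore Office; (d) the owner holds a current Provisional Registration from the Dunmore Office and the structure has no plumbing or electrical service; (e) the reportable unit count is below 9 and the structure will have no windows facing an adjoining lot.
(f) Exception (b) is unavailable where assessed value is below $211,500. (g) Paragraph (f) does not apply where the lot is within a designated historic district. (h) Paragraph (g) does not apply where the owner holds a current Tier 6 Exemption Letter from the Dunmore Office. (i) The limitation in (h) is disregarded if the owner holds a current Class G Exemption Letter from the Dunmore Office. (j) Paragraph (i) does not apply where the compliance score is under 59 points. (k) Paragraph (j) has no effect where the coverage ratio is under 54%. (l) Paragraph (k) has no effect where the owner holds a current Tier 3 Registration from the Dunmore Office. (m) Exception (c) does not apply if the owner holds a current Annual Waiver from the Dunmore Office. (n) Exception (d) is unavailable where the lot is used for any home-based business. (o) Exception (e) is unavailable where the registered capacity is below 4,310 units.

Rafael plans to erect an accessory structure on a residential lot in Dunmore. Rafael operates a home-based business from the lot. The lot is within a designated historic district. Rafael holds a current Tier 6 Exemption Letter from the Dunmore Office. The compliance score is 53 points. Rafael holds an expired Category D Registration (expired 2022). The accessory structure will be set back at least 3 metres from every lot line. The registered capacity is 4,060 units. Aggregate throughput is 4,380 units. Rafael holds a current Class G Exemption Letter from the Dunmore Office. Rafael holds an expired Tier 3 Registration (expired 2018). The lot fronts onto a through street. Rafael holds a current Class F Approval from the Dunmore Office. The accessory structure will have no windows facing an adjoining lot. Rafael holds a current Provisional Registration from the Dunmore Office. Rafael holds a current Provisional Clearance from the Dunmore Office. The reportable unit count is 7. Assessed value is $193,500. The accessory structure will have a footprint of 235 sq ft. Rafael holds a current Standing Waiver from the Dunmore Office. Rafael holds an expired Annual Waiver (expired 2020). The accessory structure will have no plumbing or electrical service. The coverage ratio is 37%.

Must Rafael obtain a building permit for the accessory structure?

No — exception (b) applies; Rafael does not need a building permit.

Exception (a) does not apply: the structure's footprint is 235 sq ft, not below 200 sq ft.
All of (b)'s requirements are met (aggregate throughput is 4,380 units, less than the 4,410 units limit; a current Class F Approval is held). Considering the limiting provisions: (f) applies (assessed value is $193,500, below the $211,500 limit), but is overridden by (g): (g) operates — the lot is in a historic district. (h) would limit (g) — a current Tier 6 Exemption Letter is held — but (i) sets (h) aside: (i) operates against (h): a current Class G Exemption Letter is held. (j) is triggered (the compliance score is 53 points, under the 59 points limit), but is overridden by (k): (k) operates against (j): the coverage ratio is 37%, under the 54% limit. (l) is not triggered (no current Tier 3 Registration is held), so (k) stands. So (b) applies.
Exception (c) does not apply: no current Category D Registration is held.
All of (d)'s requirements are met (a current Provisional Registration is held; there is no plumbing or electrical service). However, paragraph (n) must be considered: (n) applies — a home-based business operates on the lot. (d) is therefore removed.
Exception (e): the reportable unit count is 7, below the 9 limit; no windows face an adjoining lot — every condition holds. But: (o) operates against (e): the registered capacity is 4,060 units, below the 4,310 units limit. So (e) is unavailable.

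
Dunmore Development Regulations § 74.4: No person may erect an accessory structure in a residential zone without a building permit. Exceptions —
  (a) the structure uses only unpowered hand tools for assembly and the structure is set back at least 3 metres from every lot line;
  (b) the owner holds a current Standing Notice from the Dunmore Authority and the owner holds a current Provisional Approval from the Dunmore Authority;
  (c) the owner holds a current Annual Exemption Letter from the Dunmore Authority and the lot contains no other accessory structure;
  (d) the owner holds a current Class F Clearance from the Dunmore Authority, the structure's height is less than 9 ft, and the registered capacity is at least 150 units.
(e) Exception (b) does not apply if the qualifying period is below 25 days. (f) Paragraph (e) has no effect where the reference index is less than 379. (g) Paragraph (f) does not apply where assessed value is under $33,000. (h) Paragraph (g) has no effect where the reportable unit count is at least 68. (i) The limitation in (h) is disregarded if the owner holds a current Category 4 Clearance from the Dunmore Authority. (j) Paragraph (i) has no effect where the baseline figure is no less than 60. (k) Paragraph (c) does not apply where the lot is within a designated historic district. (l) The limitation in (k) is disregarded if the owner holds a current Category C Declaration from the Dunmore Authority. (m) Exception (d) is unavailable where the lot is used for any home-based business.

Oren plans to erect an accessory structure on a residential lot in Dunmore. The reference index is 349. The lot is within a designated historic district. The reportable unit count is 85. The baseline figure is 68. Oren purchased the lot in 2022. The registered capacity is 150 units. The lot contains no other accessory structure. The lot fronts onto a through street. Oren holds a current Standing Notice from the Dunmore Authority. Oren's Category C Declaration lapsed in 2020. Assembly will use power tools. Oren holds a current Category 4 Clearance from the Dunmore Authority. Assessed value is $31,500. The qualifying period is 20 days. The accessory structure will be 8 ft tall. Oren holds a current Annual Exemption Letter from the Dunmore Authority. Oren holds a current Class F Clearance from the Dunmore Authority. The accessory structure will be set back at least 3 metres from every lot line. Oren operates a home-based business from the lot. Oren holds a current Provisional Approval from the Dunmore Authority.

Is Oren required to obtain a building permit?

No — exception (b) applies; Oren does not need a building permit.

Exception (a) does not apply: assembly uses power tools.
All of (b)'s requirements are met (a current Standing Notice is held; a current Provisional Approval is held). Considering the limiting provisions: (e) would limit (b) — the qualifying period is 20 days, below the 25 days limit — but (f) sets (e) aside: (f) operates against (e): the reference index is 349, less than the 379 limit. (g) applies (assessed value is $31,500, under the $33,000 limit), but is itself disapplied by (h): (h) is engaged — the reportable unit count is 85, meeting the 68 threshold. (i) operates (a current Category 4 Clearance is held), but is itself disapplied by (j): (j) is engaged — the baseline figure is 68, meeting the 60 threshold. So (b) applies.
All of (c)'s requirements are met (a current Annual Exemption Letter is held; the lot has no other accessory structure). But applying paragraphs (k)–(l): (k) operates against (c): the lot is in a historic district. (l) is inapplicable (there is no Category C Declaration in force), so (k) stands. So (c) is unavailable.
All of (d)'s requirements are met (a current Class F Clearance is held; the structure's height is 8 ft, less than the 9 ft limit; the registered capacity is 150 units, meeting the 150 units threshold). But: (m) operates against (d): a home-based business operates on the lot. (d) is therefore removed.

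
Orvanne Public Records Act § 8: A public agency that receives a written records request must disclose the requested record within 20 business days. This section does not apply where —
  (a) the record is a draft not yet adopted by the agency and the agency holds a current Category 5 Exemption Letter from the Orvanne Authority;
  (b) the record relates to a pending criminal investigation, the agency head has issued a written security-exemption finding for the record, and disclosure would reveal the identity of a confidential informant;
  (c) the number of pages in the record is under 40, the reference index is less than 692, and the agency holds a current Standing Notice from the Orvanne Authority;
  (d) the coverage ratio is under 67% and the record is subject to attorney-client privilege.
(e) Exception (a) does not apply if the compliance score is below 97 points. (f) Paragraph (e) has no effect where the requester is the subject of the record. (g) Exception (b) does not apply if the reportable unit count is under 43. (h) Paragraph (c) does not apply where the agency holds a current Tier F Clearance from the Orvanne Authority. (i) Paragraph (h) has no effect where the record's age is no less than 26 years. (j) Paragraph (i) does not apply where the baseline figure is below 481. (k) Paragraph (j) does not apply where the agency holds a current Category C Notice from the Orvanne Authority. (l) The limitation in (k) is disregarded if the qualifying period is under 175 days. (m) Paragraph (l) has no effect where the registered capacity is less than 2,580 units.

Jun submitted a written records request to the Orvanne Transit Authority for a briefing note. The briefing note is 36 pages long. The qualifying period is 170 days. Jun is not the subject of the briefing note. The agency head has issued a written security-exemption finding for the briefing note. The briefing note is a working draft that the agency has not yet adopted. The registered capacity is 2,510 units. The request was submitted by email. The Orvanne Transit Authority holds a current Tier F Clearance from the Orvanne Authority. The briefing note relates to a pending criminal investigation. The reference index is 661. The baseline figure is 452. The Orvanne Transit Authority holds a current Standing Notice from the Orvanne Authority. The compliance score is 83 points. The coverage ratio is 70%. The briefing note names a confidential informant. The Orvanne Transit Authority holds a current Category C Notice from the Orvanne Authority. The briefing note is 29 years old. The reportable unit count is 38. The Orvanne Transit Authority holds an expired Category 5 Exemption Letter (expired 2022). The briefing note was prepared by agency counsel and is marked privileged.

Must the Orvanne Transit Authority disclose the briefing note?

Exception (a) does not apply: the Category 5 Exemption Letter is not current.
All of (b)'s requirements are met (the briefing note relates to a pending investigation; a written security-exemption finding has been issued; the briefing note names a confidential informant). Turning to paragraph (g): (g) operates against (b): the reportable unit count is 38, under the 43 limit. So (b) is unavailable.
All of (c)'s requirements are met (the number of pages in the record is 36, under the 40 limit; the reference index is 661, less than the 692 limit; a current Standing Notice is held). Considering the limiting provisions: (h) would limit (c) — a current Tier F Clearance is held — but (i) sets (h) aside: (i) operates — the record's age is 29 years, meeting the 26 years threshold. (j) is triggered (the baseline figure is 452, below the 481 limit), but is itself disapplied by (k): (k) operates against (j): a current Category C Notice is held. (l) is engaged (the qualifying period is 170 days, under the 175 days limit), but is set aside by (m): (m) is engaged — the registered capacity is 2,510 units, less than the 2,580 units limit. (c) remains available.
Exception (d) requires that the coverage ratio is under 67%; but the coverage ratio is 70%, not under 67%, so (d) is unavailable.

No — exception (c) applies; the Orvanne Transit Authority is not required to disclose the briefing note.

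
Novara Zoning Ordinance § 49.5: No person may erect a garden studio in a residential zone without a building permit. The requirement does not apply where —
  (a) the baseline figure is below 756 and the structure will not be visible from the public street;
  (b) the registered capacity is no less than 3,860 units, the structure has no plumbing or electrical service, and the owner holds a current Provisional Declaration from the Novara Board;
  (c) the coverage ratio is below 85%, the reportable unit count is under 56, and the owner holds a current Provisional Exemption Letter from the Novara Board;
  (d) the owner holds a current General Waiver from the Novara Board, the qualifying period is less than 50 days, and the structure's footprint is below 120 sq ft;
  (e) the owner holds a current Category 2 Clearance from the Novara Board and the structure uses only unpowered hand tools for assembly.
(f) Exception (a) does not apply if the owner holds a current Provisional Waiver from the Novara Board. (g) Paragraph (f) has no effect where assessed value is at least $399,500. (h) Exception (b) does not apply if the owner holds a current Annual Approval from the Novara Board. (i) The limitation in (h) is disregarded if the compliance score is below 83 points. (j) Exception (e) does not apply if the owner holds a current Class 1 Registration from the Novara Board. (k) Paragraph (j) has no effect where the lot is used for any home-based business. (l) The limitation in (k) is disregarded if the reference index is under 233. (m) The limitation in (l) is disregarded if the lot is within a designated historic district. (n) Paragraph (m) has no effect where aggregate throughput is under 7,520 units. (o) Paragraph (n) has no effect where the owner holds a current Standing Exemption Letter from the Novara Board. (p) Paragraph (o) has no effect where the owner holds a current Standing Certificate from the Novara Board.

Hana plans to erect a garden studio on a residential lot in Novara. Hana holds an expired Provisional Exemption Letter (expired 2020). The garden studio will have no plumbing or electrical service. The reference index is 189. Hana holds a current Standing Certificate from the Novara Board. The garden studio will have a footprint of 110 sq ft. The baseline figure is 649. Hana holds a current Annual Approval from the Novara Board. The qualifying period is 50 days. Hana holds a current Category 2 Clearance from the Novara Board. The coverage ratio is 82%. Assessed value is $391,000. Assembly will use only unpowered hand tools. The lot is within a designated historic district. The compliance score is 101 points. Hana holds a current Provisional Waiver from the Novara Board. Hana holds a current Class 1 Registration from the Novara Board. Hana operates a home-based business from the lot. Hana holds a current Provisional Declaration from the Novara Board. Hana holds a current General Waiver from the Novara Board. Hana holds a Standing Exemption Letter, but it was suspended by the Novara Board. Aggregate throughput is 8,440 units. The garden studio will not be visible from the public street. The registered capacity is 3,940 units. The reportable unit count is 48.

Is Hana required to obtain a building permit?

No — exception (e) applies; Hana does not need a building permit.

Exception (a) is satisfied on its face — the baseline figure is 649, below the 756 limit; the structure will not be visible from the street. However, paragraphs (f)–(g) must be considered: (f) is triggered — a current Provisional Waiver is held. (g) does not operate here (assessed value is $391,000, short of $399,500), so (f) stands. So (a) is unavailable.
Exception (b): the registered capacity is 3,940 units, meeting the 3,860 units threshold; there is no plumbing or electrical service; a current Provisional Declaration is held — every condition holds. Turning to paragraphs (h)–(i): (h) applies — a current Annual Approval is held. (i) is not triggered (the compliance score is 101 points, not below 83 points), so (h) stands. Exception (b) does not apply.
Exception (c) requires that the owner holds a current Provisional Exemption Letter from the Novara Board; but no current Provisional Exemption Letter is held, so (c) is unavailable.
Exception (d) fails — the qualifying period is 50 days, not less than 50 days.
Exception (e)'s conditions are all satisfied: a current Category 2 Clearance is held; assembly uses only hand tools. Considering the limiting provisions: (j) would limit (e) — a current Class 1 Registration is held — but (k) sets (j) aside: (k) operates against (j): a home-based business operates on the lot. (l) applies (the reference index is 189, under the 233 limit), but yields to (m): (m) is triggered — the lot is in a historic district. (n), which would lift (m), is not triggered — aggregate throughput is 8,440 units, not under 7,520 units. (e) remains available.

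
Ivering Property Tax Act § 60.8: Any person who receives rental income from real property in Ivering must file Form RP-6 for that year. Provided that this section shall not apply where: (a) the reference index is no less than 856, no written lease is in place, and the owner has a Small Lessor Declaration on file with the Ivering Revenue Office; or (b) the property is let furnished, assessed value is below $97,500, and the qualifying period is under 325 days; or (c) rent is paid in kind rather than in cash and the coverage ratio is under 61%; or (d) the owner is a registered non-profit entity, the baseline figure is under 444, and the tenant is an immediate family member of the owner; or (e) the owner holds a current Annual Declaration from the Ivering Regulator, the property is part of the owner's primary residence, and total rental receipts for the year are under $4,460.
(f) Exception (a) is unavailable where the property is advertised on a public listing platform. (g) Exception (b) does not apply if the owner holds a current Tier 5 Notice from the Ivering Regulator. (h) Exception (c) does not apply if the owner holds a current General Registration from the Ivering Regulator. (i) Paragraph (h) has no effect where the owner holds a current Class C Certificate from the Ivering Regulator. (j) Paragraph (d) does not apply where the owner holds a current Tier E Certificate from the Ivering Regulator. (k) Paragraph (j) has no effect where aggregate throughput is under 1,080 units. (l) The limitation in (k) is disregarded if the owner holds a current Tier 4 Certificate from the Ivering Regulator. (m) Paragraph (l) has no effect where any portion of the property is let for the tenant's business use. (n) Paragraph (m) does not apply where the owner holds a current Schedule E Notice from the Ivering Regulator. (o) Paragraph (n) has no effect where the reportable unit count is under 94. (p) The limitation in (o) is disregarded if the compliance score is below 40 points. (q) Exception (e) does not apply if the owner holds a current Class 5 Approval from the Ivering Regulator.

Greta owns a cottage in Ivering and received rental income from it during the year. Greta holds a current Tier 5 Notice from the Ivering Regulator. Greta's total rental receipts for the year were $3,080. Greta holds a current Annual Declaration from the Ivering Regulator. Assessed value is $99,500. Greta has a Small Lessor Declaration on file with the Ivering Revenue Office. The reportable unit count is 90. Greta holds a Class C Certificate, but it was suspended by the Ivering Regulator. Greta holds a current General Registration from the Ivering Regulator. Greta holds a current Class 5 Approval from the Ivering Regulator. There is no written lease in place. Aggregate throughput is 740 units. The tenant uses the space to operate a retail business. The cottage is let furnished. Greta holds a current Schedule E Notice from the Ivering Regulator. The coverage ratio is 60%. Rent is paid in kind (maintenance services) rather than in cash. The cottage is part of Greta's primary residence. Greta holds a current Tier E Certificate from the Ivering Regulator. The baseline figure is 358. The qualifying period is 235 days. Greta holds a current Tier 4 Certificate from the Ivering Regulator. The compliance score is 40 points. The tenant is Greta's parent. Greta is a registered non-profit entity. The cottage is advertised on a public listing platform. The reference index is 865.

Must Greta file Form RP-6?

No — exception (d) applies; Greta is not required to file Form RP-6.

Exception (a): the reference index is 865, meeting the 856 threshold; there is no written lease; a Small Lessor Declaration is on file — every condition holds. However, paragraph (f) must be considered: (f) is engaged — the property is publicly advertised. So (a) is unavailable.
Exception (b) does not apply: assessed value is $99,500, not below $97,500.
All of (c)'s requirements are met (rent is paid in kind; the coverage ratio is 60%, under the 61% limit). But: (h) operates against (c): a current General Registration is held. (i), which would lift (h), is not triggered — the Class C Certificate is not current. Exception (c) does not apply.
Exception (d): Greta is a registered non-profit; the baseline figure is 358, under the 444 limit; the tenant is an immediate family member — every condition holds. Under paragraphs (j)–(p): (j) operates (a current Tier E Certificate is held), but is displaced by (k): (k) is triggered — aggregate throughput is 740 units, under the 1,080 units limit. (l) is engaged (a current Tier 4 Certificate is held), but is overridden by (m): (m) operates — the space is let for business use. (n) would limit (m) — a current Schedule E Notice is held — but (o) sets (n) aside: (o) applies — the reportable unit count is 90, under the 94 limit. (p), which would lift (o), does not operate here — the compliance score is 40 points, not below 40 points. Exception (d) stands.
Exception (e)'s conditions are all satisfied: a current Annual Declaration is held; the cottage is part of the primary residence; total rental receipts for the year are $3,080, under the $4,460 limit. Turning to paragraph (q): (q) operates against (e): a current Class 5 Approval is held. So (e) is unavailable.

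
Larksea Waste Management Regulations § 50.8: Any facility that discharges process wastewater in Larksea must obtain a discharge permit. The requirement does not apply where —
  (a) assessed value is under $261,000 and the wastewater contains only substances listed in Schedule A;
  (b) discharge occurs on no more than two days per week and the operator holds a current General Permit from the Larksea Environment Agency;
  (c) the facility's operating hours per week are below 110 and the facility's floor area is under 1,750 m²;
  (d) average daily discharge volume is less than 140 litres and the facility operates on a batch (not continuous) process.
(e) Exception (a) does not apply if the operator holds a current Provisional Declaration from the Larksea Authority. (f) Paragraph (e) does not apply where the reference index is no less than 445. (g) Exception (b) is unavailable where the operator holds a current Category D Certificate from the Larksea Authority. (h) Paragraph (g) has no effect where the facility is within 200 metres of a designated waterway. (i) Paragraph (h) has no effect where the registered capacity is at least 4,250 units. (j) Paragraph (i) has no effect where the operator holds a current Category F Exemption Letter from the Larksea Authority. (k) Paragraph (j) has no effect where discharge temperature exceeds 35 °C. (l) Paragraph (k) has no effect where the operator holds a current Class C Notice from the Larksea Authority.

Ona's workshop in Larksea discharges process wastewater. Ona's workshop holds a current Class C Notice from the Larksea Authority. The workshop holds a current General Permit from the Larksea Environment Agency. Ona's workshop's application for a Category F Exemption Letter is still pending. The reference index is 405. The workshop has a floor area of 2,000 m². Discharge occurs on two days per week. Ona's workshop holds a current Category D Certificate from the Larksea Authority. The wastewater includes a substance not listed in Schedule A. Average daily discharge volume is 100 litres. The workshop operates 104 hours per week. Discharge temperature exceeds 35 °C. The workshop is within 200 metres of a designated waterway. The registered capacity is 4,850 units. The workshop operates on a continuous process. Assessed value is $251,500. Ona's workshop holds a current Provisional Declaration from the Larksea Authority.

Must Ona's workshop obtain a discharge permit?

Exception (a) requires that the wastewater contains only substances listed in Schedule A; but the wastewater includes a non-Schedule-A substance, so (a) is unavailable.
Exception (b): discharge occurs on no more than two days per week; a current General Permit is held — every condition holds. But: (g) operates against (b): a current Category D Certificate is held. (h) operates (the workshop is within 200 m of a designated waterway), but is set aside by (i): (i) is engaged — the registered capacity is 4,850 units, meeting the 4,250 units threshold. (j), which would lift (i), is inapplicable — the Category F Exemption Letter is not current. (b) is therefore removed.
Exception (c) does not apply: the facility's floor area is 2,000 m², not under 1,750 m².
Exception (d) fails — the facility operates on a continuous process.
None of the exceptions is available; § 50.8 applies in full.

Yes — Ona's workshop must obtain a discharge permit.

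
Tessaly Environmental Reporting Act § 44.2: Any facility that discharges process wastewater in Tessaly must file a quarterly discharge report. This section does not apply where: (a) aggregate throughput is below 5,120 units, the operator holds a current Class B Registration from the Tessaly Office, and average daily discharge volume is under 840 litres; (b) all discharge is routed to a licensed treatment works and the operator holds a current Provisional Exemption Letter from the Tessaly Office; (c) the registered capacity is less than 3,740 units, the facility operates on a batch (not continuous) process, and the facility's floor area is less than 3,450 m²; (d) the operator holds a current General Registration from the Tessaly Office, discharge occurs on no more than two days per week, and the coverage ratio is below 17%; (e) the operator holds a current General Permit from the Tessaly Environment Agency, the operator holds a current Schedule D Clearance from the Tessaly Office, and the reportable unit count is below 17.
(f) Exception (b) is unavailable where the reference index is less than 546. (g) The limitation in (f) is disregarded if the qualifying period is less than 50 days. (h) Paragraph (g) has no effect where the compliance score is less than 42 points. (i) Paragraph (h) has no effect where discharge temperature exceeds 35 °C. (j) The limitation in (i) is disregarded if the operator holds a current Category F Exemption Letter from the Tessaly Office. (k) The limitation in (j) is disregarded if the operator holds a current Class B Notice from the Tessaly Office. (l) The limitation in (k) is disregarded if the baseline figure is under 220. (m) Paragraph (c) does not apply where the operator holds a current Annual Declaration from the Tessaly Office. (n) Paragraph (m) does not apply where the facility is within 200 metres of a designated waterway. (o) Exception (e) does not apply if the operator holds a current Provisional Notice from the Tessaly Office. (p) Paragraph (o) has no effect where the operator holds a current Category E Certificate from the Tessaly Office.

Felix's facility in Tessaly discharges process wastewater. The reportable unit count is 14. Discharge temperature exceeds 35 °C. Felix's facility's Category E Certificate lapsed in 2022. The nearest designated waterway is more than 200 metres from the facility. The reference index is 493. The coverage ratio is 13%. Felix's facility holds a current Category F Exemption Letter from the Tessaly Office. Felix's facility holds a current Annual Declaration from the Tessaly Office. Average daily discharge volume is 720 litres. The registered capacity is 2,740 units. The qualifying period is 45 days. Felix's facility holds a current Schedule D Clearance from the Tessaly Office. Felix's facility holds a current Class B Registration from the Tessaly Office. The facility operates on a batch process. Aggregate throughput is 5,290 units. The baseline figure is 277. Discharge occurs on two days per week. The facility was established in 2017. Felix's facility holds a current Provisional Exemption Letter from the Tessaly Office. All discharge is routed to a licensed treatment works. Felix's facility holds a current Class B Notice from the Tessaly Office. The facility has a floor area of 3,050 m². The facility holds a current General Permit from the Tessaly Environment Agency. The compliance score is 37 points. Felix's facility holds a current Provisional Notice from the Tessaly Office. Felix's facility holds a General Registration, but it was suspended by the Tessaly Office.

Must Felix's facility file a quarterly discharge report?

Exception (a) does not apply: aggregate throughput is 5,290 units, not below 5,120 units.
All of (b)'s requirements are met (discharge is routed to a licensed treatment works; a current Provisional Exemption Letter is held). Under paragraphs (f)–(l): (f) would limit (b) — the reference index is 493, less than the 546 limit — but (g) sets (f) aside: (g) operates — the qualifying period is 45 days, less than the 50 days limit. (h) would limit (g) — the compliance score is 37 points, less than the 42 points limit — but (i) sets (h) aside: (i) is triggered — discharge temperature exceeds 35 °C. (j) is engaged (a current Category F Exemption Letter is held), but is itself disapplied by (k): (k) operates against (j): a current Class B Notice is held. (l) is not engaged (the baseline figure is 277, not under 220), so (k) stands. So (b) applies.
Exception (c) is satisfied on its face — the registered capacity is 2,740 units, less than the 3,740 units limit; the facility operates on a batch process; the facility's floor area is 3,050 m², less than the 3,450 m² limit. But applying paragraphs (m)–(n): (m) operates against (c): a current Annual Declaration is held. (n) does not operate here (the facility is more than 200 m from any designated waterway), so (m) stands. So (c) is unavailable.
Exception (d) does not apply: no current General Registration is held.
All of (e)'s requirements are met (a current General Permit is held; a current Schedule D Clearance is held; the reportable unit count is 14, below the 17 limit). But applying paragraphs (o)–(p): (o) operates against (e): a current Provisional Notice is held. (p), which would lift (o), does not operate here — no current Category E Certificate is held. (e) is therefore removed.

No — exception (b) applies; Felix's facility is not required to file a quarterly discharge report.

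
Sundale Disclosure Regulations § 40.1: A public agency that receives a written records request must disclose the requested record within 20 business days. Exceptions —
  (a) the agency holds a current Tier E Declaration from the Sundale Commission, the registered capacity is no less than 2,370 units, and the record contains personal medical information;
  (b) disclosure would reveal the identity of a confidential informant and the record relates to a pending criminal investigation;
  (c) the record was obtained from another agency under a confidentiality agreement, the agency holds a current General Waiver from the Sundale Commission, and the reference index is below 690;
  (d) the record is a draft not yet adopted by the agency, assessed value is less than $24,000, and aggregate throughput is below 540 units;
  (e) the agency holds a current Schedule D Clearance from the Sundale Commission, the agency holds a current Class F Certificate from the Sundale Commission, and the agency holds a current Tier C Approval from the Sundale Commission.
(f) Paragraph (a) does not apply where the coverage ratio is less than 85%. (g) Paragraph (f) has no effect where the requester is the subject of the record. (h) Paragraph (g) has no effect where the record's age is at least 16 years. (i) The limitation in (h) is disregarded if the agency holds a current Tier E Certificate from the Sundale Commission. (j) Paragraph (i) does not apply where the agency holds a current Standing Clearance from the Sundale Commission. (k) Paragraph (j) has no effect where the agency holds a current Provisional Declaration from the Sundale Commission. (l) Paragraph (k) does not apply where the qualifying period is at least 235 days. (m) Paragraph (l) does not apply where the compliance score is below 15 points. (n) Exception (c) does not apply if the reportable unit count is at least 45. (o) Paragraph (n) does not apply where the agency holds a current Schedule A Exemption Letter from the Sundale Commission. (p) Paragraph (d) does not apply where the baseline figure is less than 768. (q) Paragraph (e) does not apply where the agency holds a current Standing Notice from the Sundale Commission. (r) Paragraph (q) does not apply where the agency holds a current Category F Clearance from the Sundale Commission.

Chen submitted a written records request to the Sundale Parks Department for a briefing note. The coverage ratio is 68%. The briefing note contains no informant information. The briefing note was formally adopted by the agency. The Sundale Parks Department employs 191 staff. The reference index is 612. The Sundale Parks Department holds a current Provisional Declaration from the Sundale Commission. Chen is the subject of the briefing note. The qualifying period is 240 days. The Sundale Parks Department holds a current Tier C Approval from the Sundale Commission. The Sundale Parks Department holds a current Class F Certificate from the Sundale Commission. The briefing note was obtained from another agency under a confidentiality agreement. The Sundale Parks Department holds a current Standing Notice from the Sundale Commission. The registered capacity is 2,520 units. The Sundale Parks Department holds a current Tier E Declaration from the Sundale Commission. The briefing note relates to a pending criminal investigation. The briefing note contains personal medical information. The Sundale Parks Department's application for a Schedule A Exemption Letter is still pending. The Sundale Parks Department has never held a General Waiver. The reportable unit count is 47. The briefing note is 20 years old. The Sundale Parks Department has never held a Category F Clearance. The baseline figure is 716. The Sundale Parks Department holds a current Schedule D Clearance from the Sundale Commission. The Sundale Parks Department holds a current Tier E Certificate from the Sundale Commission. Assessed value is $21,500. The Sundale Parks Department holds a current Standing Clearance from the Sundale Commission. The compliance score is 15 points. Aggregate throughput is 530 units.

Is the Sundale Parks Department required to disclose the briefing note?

Exception (a)'s conditions are all satisfied: a current Tier E Declaration is held; the registered capacity is 2,520 units, meeting the 2,370 units threshold; the briefing note contains personal medical information. However, paragraphs (f)–(m) must be considered: (f) is triggered — the coverage ratio is 68%, less than the 85% limit. (g) operates (Chen is the subject of the briefing note), but is set aside by (h): (h) operates — the record's age is 20 years, meeting the 16 years threshold. (i) would limit (h) — a current Tier E Certificate is held — but (j) sets (i) aside: (j) operates — a current Standing Clearance is held. (k) would limit (j) — a current Provisional Declaration is held — but (l) sets (k) aside: (l) operates against (k): the qualifying period is 240 days, meeting the 235 days threshold. (m) does not operate here (the compliance score is 15 points, not below 15 points), so (l) stands. (a) is therefore removed.
Exception (b) does not apply: the briefing note contains no informant information.
Exception (c) requires that the agency holds a current General Waiver from the Sundale Commission; but the General Waiver is not current, so (c) is unavailable.
Exception (d) requires that the record is a draft not yet adopted by the agency; but the briefing note has been formally adopted, so (d) is unavailable.
Exception (e)'s conditions are all satisfied: a current Schedule D Clearance is held; a current Class F Certificate is held; a current Tier C Approval is held. But applying paragraphs (q)–(r): (q) is triggered — a current Standing Notice is held. (r), which would lift (q), is not triggered — there is no Category F Clearance in force. So (e) is unavailable.
None of the exceptions is available; § 40.1 applies in full.

Yes — the Sundale Parks Department must disclose the briefing note.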